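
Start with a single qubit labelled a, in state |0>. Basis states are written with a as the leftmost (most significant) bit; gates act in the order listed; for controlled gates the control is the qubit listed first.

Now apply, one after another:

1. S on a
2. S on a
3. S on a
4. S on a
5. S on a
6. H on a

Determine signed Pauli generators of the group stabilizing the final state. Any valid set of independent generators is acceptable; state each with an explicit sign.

One valid set of independent stabilizer generators is +X (any independent generating set of the same group is equally correct).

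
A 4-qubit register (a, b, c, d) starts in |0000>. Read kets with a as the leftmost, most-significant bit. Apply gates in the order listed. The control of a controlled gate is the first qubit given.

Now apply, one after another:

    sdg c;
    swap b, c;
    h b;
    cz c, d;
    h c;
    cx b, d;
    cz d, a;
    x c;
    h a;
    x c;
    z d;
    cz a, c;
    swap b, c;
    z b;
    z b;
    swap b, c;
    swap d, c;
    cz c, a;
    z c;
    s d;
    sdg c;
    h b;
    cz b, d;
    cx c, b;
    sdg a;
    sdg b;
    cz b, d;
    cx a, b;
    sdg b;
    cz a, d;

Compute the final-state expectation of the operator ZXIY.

The observable ZXIY averages to -1. Key observation: gates 13-16 undo each other exactly, leaving only the rest of the circuit to track.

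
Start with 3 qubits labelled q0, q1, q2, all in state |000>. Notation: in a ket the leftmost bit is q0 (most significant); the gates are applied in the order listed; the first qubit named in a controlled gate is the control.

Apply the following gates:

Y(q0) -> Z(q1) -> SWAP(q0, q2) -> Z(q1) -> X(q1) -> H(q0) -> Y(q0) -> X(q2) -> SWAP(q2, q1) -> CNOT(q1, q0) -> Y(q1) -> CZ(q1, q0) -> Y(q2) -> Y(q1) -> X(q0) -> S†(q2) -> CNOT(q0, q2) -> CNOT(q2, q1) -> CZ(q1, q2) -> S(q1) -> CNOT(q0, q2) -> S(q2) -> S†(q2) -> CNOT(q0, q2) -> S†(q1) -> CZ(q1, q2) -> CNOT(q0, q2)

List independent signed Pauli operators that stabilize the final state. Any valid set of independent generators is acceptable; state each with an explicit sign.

One valid set of independent stabilizer generators is +XXI, +ZZI, +IIZ (any independent generating set of the same group is equally correct). Key observation: gates 19-26 undo each other exactly, leaving only the rest of the circuit to track.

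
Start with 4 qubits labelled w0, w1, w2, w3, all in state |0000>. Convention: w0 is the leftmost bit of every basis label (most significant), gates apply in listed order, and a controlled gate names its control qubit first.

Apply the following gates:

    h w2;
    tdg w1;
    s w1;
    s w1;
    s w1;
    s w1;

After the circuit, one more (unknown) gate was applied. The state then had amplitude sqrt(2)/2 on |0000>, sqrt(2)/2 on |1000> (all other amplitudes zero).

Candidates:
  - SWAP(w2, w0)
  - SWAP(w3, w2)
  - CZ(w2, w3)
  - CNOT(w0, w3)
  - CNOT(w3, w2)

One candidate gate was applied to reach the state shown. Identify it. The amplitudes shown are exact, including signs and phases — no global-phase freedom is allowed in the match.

The unique candidate consistent with the amplitudes is SWAP(w2, w0). Key observation: steps 3-6 multiply out to the identity, so the circuit reduces to the remaining gates.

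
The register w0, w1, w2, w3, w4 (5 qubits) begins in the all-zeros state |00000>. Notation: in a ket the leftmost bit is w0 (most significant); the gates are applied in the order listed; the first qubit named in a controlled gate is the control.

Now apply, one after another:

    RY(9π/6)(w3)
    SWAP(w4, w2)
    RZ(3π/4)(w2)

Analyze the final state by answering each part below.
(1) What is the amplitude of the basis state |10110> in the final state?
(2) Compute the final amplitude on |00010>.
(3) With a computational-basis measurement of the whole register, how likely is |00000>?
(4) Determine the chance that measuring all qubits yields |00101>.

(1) The amplitude on |10110> is 0.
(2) The final state's coefficient on |00010> equals -sqrt(2)*exp(5*I*pi/8)/2.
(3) A full measurement returns |00000> with probability 1/2.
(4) A full measurement returns |00101> with probability 0.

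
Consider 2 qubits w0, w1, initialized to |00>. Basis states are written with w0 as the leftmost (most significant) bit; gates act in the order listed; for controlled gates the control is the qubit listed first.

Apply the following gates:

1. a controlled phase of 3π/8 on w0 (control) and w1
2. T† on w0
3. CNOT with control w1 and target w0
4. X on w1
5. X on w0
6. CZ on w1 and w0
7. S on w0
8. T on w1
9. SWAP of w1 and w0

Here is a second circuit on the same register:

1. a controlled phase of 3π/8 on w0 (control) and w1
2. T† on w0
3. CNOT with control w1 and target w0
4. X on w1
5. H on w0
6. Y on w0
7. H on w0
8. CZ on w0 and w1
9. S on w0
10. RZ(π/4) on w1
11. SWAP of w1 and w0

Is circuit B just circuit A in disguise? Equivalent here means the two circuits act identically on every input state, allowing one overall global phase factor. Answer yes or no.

No — the two circuits implement different unitaries, even allowing a global phase.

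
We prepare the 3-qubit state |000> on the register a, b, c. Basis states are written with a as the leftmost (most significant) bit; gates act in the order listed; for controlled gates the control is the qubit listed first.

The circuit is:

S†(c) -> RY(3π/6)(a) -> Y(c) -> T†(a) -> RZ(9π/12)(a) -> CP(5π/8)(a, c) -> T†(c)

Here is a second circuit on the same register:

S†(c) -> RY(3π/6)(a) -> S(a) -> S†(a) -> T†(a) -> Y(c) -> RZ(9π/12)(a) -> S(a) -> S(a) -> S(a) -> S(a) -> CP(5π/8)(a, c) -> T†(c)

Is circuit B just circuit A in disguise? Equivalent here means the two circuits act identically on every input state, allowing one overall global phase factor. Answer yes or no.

Yes — the two circuits implement the same unitary up to a global phase.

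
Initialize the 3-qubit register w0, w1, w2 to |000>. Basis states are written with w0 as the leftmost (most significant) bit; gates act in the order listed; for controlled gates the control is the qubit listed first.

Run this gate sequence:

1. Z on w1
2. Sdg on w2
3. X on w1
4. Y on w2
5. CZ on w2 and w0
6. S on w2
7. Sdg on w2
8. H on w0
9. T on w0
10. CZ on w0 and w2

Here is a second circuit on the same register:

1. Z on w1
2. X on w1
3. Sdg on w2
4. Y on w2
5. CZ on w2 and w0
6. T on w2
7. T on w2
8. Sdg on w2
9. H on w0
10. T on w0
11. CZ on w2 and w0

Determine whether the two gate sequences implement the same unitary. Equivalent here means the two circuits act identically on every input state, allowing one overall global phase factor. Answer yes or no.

Yes — the two circuits implement the same unitary up to a global phase.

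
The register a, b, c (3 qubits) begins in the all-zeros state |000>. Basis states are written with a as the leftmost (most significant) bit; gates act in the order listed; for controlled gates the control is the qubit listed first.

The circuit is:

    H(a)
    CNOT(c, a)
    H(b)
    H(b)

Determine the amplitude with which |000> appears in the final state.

|000> carries amplitude sqrt(2)/2 in the final state. Key observation: steps 3-4 multiply out to the identity, so the circuit reduces to the remaining gates.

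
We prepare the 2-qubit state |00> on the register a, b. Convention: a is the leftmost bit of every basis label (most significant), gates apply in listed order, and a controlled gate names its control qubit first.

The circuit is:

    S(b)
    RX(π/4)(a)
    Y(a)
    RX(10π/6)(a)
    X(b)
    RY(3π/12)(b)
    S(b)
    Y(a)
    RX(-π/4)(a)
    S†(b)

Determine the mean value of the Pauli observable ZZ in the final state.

The expectation value of ZZ is -sqrt(2)/4.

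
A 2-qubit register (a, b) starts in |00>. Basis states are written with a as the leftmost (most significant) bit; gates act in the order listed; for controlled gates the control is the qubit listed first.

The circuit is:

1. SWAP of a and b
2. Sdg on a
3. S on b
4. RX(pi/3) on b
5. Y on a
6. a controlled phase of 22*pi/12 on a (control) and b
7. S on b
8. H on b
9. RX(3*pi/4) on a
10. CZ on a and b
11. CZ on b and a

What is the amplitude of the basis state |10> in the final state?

The amplitude on |10> is sqrt(2 - sqrt(2))*(sqrt(2)*exp(I*pi/3) + sqrt(6)*I)/8.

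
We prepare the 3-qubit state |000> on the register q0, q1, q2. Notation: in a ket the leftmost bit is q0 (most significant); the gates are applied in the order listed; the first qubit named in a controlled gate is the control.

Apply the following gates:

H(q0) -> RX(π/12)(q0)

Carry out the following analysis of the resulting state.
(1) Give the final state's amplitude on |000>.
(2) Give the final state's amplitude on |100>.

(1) The amplitude on |000> is sqrt(4 - 2*sqrt(2))/8 + sqrt(6*sqrt(2) + 12)/8 - I*sqrt(2*sqrt(2) + 4)/8 + I*sqrt(12 - 6*sqrt(2))/8.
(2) |100> carries amplitude sqrt(4 - 2*sqrt(2))/8 + sqrt(6*sqrt(2) + 12)/8 - I*sqrt(2*sqrt(2) + 4)/8 + I*sqrt(12 - 6*sqrt(2))/8 in the final state.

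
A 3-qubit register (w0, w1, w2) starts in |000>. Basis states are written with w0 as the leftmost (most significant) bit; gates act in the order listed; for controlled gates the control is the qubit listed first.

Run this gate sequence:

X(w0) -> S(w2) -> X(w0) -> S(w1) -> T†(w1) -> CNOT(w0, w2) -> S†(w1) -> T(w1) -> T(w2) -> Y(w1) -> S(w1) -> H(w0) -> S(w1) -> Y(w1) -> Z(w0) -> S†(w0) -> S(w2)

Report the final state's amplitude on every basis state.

The resulting statevector has amplitude -sqrt(2)/2 on |000>, -sqrt(2)*I/2 on |100>, and 0 on every other basis state.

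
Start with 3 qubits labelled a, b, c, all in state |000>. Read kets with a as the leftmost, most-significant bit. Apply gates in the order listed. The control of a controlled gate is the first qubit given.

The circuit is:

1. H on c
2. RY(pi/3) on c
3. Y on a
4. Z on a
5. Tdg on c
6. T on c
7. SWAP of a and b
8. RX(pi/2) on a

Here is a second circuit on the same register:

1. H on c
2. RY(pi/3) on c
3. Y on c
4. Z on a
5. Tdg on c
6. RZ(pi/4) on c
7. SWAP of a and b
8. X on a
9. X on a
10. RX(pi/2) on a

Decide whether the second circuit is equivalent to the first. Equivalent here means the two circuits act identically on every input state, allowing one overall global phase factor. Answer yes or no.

No: there is an input state on which the two circuits produce genuinely different outputs (not merely differing by a phase).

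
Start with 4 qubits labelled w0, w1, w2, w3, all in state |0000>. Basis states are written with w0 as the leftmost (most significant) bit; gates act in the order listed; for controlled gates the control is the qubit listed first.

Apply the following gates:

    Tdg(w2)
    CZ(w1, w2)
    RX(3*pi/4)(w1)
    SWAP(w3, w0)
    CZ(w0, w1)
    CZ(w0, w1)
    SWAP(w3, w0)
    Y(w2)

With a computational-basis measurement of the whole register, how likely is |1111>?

A full measurement returns |1111> with probability 0.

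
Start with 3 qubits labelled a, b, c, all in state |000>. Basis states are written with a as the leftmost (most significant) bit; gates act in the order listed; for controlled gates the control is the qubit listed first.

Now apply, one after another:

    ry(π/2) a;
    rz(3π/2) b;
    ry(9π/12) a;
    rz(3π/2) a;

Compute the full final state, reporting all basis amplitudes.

The final amplitudes are -sqrt(2)*I*sqrt(sqrt(2) + 2)/4 + sqrt(2)*I*sqrt(2 - sqrt(2))/4 on |000>, sqrt(2)*(sqrt(2 - sqrt(2)) + sqrt(sqrt(2) + 2))/4 on |100>, and 0 on every other basis state.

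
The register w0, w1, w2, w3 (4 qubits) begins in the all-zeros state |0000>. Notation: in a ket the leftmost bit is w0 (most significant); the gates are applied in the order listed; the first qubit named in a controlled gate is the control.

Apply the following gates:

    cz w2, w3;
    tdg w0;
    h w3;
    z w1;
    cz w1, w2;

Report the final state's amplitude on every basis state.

The resulting statevector has amplitude sqrt(2)/2 on |0000>, sqrt(2)/2 on |0001>, and 0 on every other basis state.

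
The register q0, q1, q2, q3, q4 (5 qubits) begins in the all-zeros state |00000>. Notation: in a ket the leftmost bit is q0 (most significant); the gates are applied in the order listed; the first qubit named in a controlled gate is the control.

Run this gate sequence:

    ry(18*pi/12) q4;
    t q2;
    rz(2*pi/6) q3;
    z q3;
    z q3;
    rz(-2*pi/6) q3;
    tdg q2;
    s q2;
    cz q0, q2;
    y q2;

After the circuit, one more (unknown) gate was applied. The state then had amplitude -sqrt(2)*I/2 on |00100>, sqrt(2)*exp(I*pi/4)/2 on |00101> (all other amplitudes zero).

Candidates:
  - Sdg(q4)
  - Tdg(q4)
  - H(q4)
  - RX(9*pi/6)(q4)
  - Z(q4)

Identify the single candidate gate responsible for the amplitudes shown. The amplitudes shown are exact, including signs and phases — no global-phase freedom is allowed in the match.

The unique candidate consistent with the amplitudes is Tdg(q4). Key observation: gates 2-7 undo each other exactly, leaving only the rest of the circuit to track.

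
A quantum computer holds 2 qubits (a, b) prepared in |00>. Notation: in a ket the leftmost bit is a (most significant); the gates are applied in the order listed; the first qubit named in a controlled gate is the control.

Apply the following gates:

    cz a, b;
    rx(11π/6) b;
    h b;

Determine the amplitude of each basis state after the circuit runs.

The final amplitudes are -(1 - I)*(1 + sqrt(3)*I)/4 on |00>, -(1 - I)*(sqrt(3) + I)/4 on |01>, 0 on |10>, 0 on |11>.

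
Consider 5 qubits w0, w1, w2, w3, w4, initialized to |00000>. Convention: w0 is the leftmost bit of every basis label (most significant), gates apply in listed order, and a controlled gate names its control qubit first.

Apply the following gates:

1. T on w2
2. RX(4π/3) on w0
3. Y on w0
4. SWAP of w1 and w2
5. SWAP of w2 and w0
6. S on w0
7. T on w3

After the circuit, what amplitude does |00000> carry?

|00000> carries amplitude -sqrt(3)/2 in the final state.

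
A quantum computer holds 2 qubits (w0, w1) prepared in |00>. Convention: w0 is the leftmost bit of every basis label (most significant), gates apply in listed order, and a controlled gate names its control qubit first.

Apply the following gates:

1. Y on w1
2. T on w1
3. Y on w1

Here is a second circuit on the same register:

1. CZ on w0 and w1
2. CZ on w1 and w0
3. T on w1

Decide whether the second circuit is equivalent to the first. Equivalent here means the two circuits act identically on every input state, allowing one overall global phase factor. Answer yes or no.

No, they are not equivalent — no single phase factor reconciles the two unitaries.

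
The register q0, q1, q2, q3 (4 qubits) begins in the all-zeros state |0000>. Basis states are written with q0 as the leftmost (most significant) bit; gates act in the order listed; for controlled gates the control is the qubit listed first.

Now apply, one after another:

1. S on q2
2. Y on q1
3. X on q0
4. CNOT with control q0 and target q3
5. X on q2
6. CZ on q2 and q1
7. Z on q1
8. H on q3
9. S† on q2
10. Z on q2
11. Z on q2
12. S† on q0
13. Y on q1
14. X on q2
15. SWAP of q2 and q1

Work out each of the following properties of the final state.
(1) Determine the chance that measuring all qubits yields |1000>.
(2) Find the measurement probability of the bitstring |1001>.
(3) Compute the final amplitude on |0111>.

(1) Outcome |1000> occurs with probability 1/2.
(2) Outcome |1001> occurs with probability 1/2.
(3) |0111> carries amplitude 0 in the final state.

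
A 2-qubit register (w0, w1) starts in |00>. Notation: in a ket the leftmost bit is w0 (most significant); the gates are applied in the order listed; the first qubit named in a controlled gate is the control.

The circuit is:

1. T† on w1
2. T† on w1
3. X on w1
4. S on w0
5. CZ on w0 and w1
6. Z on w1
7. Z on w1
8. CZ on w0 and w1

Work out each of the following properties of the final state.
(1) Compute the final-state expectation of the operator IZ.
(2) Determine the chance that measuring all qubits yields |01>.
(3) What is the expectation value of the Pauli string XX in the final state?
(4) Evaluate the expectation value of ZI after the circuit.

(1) The observable IZ averages to -1.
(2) Outcome |01> occurs with probability 1.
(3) The observable XX averages to 0.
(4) The observable ZI averages to 1.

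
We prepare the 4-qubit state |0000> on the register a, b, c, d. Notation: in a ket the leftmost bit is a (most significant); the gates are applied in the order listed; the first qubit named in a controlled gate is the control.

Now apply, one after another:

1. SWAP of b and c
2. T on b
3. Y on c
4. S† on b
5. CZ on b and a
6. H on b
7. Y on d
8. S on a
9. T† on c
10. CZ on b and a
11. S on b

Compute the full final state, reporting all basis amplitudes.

The resulting statevector has amplitude sqrt(2)*exp(3*I*pi/4)/2 on |0011>, -sqrt(2)*exp(I*pi/4)/2 on |0111>, and 0 on every other basis state.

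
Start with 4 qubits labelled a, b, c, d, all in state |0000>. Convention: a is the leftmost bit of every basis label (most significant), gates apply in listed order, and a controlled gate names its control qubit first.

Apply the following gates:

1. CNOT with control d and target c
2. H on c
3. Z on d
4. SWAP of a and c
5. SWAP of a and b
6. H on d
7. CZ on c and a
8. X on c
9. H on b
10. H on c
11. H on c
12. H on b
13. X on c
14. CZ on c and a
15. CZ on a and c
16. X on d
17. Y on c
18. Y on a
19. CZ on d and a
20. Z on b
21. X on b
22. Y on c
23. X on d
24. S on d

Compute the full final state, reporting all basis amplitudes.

After the circuit, the state carries amplitude I/2 on |1000>, 1/2 on |1001>, -I/2 on |1100>, -1/2 on |1101>, and 0 on every other basis state. Key observation: the block from step 7 through step 14 cancels to the identity and can be dropped.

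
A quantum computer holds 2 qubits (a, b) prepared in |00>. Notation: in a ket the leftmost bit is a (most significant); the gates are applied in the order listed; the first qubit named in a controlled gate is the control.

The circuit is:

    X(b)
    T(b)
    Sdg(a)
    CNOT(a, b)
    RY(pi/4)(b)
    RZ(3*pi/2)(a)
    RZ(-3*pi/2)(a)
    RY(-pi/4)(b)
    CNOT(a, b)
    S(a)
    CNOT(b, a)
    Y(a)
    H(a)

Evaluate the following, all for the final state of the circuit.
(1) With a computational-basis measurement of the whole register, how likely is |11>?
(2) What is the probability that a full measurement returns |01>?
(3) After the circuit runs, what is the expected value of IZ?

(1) A full measurement returns |11> with probability 1/2. Key observation: the block from step 3 through step 10 cancels to the identity and can be dropped.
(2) The probability of measuring |01> is 1/2.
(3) The expectation value of IZ is -1.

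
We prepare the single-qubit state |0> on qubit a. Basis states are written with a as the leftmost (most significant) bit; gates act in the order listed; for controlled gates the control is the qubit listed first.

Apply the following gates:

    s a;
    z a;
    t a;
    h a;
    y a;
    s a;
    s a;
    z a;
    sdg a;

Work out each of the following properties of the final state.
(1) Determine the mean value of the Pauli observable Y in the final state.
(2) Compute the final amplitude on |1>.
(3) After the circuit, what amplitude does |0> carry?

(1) The observable Y averages to 1.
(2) The amplitude on |1> is sqrt(2)/2.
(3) The amplitude on |0> is -sqrt(2)*I/2.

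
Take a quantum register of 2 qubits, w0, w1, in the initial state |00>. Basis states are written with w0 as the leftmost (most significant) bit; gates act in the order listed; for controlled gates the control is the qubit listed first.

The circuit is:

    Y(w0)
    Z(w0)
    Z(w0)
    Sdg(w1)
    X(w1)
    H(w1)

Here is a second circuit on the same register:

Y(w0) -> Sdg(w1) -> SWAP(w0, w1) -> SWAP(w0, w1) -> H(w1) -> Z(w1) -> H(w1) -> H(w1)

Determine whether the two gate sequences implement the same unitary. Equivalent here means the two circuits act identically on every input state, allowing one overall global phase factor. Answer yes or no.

Yes: on every input state the two circuits agree up to one overall phase factor.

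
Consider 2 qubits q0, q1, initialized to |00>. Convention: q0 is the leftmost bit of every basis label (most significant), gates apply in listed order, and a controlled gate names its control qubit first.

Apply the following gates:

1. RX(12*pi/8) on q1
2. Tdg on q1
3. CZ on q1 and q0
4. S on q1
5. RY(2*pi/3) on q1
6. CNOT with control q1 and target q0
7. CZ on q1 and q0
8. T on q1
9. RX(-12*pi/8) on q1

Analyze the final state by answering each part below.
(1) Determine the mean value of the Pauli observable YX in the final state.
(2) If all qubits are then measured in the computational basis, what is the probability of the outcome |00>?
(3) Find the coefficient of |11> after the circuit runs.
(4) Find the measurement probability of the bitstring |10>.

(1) The observable YX averages to -3/4.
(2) A full measurement returns |00> with probability sqrt(6)/16 + 1/4.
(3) The final state's coefficient on |11> equals 1/4 - sqrt(3)*exp(I*pi/4)/4.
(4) Outcome |10> occurs with probability 1/4 - sqrt(6)/16.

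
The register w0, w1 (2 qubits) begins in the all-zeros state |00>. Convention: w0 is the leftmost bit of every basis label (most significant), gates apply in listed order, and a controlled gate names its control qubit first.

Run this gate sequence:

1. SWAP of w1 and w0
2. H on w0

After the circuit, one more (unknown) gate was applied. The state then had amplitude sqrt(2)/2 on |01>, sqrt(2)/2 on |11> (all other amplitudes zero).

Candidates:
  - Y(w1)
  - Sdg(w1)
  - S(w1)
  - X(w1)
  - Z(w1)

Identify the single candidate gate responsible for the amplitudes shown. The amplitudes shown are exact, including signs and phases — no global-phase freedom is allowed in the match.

The unique candidate consistent with the amplitudes is X(w1).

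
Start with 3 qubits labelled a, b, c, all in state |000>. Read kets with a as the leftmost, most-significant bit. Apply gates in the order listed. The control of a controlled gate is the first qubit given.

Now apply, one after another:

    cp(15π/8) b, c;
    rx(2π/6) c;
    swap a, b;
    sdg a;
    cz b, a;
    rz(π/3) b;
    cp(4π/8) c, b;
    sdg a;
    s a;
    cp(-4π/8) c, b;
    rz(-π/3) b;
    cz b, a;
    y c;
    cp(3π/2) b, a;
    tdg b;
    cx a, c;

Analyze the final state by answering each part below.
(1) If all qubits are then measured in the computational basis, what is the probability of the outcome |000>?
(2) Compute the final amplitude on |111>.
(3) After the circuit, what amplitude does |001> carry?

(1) The probability of measuring |000> is 1/4. Key observation: gates 5-12 undo each other exactly, leaving only the rest of the circuit to track.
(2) The amplitude on |111> is 0.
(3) |001> carries amplitude sqrt(3)*I/2 in the final state.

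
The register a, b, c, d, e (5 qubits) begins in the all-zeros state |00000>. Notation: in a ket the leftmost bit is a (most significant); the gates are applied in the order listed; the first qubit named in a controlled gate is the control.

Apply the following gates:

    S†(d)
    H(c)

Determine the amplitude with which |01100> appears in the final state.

The final state's coefficient on |01100> equals 0.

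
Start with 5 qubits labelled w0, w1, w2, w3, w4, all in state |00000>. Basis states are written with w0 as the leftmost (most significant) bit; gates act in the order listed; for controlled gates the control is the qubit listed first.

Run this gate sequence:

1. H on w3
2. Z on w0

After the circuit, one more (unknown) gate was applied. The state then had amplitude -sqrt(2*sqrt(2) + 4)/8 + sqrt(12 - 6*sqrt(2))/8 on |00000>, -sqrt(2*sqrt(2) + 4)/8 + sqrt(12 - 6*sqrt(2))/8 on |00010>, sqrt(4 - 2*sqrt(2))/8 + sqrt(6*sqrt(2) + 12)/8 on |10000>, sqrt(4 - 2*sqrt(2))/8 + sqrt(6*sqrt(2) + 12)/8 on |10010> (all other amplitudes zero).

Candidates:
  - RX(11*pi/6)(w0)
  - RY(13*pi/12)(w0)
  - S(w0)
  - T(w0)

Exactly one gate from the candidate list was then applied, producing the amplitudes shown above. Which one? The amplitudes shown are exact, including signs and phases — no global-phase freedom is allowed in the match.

The unique candidate consistent with the amplitudes is RY(13*pi/12)(w0).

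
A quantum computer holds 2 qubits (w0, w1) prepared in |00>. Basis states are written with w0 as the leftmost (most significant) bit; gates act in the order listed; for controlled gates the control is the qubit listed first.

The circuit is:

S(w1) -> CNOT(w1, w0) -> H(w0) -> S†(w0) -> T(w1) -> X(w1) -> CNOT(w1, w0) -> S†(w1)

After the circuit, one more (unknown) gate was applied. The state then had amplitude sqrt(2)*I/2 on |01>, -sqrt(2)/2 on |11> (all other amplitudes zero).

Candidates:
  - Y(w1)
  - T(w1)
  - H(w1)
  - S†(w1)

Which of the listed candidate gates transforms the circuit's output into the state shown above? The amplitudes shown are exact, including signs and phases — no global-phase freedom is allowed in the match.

The applied gate was S†(w1).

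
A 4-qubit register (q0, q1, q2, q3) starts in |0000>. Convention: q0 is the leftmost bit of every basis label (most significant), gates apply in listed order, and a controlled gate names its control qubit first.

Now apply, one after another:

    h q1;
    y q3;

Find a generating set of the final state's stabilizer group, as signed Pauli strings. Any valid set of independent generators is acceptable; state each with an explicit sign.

The stabilizer group can be generated by +IXII, +ZIII, +IIZI, -IIIZ, among other valid generating sets.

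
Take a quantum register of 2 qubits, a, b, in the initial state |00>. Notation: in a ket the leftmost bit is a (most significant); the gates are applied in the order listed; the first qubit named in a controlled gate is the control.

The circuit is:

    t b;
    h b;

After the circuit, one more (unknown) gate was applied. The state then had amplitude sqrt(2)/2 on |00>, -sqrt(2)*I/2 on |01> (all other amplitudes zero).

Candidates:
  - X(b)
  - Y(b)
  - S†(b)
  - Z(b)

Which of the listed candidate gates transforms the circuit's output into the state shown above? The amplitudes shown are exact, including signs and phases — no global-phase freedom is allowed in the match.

The applied gate was S†(b).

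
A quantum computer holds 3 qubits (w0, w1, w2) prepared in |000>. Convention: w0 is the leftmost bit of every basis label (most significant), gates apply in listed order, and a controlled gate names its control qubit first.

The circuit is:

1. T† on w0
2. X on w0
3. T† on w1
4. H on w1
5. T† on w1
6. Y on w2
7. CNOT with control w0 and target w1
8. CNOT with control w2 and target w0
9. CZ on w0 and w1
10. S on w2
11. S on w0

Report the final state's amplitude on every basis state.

The resulting statevector has amplitude sqrt(2)*exp(3*I*pi/4)/2 on |001>, -sqrt(2)/2 on |011>, and 0 on every other basis state.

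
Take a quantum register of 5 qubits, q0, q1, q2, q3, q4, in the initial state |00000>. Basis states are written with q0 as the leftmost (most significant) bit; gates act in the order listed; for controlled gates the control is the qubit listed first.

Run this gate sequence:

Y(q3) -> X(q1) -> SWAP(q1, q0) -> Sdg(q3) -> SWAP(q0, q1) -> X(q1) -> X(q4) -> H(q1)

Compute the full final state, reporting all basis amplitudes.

After the circuit, the state carries amplitude sqrt(2)/2 on |00011>, sqrt(2)/2 on |01011>, and 0 on every other basis state.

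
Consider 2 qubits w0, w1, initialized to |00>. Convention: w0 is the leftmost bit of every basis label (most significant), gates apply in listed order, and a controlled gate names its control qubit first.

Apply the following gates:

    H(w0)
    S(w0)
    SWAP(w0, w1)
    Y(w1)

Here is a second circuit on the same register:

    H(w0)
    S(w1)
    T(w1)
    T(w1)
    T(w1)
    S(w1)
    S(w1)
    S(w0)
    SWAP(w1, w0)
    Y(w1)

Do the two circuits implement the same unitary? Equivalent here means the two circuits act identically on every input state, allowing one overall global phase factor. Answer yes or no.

No — the two circuits implement different unitaries, even allowing a global phase.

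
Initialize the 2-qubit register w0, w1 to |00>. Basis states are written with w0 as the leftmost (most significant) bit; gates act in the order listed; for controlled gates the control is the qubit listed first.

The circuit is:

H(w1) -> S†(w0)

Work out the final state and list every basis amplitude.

The resulting statevector has amplitude sqrt(2)/2 on |00>, sqrt(2)/2 on |01>, 0 on |10>, 0 on |11>.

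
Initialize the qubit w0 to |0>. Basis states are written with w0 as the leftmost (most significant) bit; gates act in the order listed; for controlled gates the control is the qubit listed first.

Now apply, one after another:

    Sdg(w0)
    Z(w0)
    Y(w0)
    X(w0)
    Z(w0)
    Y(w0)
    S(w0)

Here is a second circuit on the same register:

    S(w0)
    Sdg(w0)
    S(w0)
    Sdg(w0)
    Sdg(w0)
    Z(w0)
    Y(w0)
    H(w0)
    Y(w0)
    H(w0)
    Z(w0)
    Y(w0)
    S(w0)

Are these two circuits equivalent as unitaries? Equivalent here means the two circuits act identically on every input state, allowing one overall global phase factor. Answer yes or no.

No: there is an input state on which the two circuits produce genuinely different outputs (not merely differing by a phase).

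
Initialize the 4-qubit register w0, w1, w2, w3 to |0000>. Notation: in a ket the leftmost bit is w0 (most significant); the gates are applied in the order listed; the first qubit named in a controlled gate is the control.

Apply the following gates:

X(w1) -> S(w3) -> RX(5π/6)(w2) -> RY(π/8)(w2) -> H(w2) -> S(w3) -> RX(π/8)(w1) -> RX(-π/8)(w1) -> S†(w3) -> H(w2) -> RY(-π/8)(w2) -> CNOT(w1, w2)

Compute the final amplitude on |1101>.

The final state's coefficient on |1101> equals 0. Key observation: steps 4-11 multiply out to the identity, so the circuit reduces to the remaining gates.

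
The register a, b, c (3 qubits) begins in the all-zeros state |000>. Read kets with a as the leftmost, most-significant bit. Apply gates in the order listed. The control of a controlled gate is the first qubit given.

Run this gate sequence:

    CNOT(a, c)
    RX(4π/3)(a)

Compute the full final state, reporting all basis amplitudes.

After the circuit, the state carries amplitude -1/2 on |000>, -sqrt(3)*I/2 on |100>, and 0 on every other basis state.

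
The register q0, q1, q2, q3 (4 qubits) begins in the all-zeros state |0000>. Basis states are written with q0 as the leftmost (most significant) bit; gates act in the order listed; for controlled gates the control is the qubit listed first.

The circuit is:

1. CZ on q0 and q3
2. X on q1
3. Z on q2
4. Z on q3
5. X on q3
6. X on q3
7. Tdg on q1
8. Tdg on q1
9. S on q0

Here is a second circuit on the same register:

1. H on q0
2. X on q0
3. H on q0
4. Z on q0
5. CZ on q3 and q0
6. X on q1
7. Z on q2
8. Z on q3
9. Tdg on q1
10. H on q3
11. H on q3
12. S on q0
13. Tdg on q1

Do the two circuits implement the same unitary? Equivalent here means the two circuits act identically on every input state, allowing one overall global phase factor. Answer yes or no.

Yes — the two circuits implement the same unitary up to a global phase.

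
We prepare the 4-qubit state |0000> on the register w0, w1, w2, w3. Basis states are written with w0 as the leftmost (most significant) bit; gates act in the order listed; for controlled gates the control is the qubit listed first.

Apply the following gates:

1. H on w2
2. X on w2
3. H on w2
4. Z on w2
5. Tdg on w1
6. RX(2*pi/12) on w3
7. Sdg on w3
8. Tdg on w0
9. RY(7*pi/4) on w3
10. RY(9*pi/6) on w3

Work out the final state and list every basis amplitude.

After the circuit, the state carries amplitude -sqrt(6 - 3*sqrt(2))/4 + sqrt(sqrt(2) + 2)/4 on |0000>, -sqrt(3*sqrt(2) + 6)/4 - sqrt(2 - sqrt(2))/4 on |0001>, and 0 on every other basis state. Key observation: gates 1-4 undo each other exactly, leaving only the rest of the circuit to track.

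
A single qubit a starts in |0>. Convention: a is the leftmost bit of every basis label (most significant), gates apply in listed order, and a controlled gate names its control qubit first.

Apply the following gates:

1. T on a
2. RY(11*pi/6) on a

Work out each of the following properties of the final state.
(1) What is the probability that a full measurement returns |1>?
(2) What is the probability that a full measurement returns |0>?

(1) Outcome |1> occurs with probability 1/2 - sqrt(3)/4.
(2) Outcome |0> occurs with probability sqrt(3)/4 + 1/2.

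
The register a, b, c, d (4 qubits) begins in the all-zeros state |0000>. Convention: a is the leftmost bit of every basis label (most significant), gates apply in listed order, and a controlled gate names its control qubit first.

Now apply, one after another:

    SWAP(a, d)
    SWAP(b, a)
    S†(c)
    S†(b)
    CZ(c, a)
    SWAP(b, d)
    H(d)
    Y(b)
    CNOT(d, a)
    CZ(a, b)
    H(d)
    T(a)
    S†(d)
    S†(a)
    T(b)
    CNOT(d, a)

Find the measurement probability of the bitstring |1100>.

Outcome |1100> occurs with probability 1/4.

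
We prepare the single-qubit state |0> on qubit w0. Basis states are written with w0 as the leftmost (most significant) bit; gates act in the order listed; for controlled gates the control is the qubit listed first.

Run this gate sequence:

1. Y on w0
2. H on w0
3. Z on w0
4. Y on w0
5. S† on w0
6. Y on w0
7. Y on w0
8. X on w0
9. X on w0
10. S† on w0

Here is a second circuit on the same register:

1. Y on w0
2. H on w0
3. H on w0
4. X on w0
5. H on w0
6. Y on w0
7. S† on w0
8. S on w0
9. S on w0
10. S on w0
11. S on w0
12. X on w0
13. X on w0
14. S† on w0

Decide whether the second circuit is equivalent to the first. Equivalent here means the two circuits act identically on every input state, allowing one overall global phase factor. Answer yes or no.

Yes, they are equivalent — the unitaries differ by at most a global phase.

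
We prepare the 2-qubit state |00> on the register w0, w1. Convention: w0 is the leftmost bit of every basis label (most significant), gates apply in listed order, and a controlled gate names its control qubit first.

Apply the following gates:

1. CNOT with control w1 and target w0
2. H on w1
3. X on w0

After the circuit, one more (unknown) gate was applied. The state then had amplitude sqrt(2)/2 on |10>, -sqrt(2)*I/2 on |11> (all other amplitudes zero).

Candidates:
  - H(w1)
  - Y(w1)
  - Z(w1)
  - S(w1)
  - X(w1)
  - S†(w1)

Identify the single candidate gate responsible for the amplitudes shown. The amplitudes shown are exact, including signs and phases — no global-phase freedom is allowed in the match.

The applied gate was S†(w1).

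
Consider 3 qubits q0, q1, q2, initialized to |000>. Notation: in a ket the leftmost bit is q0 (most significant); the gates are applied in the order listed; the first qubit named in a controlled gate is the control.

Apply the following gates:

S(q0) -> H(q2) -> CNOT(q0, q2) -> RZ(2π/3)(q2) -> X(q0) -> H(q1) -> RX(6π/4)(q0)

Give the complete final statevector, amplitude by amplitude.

The final amplitudes are -sqrt(2)*exp(I*pi/6)/4 on |000>, -sqrt(2)*exp(5*I*pi/6)/4 on |001>, -sqrt(2)*exp(I*pi/6)/4 on |010>, -sqrt(2)*exp(5*I*pi/6)/4 on |011>, sqrt(2)*exp(2*I*pi/3)/4 on |100>, -sqrt(2)*exp(I*pi/3)/4 on |101>, sqrt(2)*exp(2*I*pi/3)/4 on |110>, -sqrt(2)*exp(I*pi/3)/4 on |111>.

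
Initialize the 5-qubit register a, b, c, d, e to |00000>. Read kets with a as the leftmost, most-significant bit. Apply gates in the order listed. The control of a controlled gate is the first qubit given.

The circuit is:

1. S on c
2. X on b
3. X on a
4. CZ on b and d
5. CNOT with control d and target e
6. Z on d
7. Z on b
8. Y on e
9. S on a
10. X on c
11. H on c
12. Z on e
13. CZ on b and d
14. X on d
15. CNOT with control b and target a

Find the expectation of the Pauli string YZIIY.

The observable YZIIY averages to 0.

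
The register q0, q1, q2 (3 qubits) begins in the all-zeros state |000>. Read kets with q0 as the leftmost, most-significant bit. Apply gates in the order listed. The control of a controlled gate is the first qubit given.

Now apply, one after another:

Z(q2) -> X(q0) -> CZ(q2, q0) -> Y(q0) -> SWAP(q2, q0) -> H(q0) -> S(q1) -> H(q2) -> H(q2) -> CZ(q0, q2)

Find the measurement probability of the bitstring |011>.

A full measurement returns |011> with probability 0.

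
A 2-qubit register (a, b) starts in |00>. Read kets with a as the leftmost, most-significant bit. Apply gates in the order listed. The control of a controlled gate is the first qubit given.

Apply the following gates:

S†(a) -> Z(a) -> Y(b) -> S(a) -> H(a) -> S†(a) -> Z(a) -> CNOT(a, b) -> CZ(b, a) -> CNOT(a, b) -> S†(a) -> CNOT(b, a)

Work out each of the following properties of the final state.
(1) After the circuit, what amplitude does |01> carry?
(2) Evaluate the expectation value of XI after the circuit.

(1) The final state's coefficient on |01> equals sqrt(2)*I/2.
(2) The expectation value of XI is 1.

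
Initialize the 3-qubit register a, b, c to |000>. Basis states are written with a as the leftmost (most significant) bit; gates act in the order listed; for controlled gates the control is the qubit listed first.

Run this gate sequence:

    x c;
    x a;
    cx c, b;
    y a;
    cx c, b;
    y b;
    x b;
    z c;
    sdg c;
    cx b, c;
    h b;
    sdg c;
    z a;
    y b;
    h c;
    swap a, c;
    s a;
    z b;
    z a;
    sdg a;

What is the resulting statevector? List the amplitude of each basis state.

The resulting statevector has amplitude -I/2 on |000>, 0 on |001>, -I/2 on |010>, 0 on |011>, -I/2 on |100>, 0 on |101>, -I/2 on |110>, 0 on |111>.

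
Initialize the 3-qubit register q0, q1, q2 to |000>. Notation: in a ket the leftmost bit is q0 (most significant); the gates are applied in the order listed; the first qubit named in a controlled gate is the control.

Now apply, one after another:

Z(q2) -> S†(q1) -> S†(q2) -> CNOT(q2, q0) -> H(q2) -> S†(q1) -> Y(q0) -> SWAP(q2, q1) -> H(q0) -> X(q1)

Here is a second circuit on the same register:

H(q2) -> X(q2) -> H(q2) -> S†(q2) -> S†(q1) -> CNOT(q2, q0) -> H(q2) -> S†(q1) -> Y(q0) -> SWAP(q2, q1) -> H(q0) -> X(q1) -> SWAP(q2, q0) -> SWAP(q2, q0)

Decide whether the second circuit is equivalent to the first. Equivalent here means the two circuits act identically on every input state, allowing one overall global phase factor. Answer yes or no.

Yes: on every input state the two circuits agree up to one overall phase factor.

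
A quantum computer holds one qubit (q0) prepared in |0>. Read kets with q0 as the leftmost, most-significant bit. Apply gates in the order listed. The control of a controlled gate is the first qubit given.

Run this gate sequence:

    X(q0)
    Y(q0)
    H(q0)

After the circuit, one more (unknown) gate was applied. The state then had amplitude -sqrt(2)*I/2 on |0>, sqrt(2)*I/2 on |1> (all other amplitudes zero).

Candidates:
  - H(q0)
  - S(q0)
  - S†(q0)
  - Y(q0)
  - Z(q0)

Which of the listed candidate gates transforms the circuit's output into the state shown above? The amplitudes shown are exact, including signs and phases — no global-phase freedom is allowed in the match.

It was Z(q0) that produced the state shown.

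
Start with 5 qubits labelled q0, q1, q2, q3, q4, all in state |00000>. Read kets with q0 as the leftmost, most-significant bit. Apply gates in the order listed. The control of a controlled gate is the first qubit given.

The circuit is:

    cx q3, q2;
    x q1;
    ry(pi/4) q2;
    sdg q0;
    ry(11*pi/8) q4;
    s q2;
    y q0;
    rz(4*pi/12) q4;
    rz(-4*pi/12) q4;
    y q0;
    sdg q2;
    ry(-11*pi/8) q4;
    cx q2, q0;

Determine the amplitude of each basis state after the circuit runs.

The final amplitudes are sqrt(sqrt(2) + 2)/2 on |01000>, sqrt(2 - sqrt(2))/2 on |11100>, and 0 on every other basis state. Key observation: steps 5-12 multiply out to the identity, so the circuit reduces to the remaining gates.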